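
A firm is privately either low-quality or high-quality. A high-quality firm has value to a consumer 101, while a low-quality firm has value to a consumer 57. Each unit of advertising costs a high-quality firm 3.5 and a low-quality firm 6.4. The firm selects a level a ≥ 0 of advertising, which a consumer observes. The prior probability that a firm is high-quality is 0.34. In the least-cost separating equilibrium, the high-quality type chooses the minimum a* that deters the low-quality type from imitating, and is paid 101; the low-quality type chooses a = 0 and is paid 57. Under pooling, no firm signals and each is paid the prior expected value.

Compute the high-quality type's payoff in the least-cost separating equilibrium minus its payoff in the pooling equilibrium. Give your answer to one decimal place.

5.0

Least-cost separating signal: a* solves 57 = 101 − 6.4·a*, so a* = (101 − 57)/6.4 = 6.875.
High-quality type's separating payoff: 101 − 3.5 × a* = 101 − 3.5 × (101 − 57)/6.4 = 101 − 154/6.4 ≈ 76.938.
Pooling payoff: 0.34 × 101 + 0.66 × 57 = 71.96.
Difference: 76.938 − 71.96 = 4.978, i.e. 5.0 to one decimal place.
The high-quality type prefers to separate.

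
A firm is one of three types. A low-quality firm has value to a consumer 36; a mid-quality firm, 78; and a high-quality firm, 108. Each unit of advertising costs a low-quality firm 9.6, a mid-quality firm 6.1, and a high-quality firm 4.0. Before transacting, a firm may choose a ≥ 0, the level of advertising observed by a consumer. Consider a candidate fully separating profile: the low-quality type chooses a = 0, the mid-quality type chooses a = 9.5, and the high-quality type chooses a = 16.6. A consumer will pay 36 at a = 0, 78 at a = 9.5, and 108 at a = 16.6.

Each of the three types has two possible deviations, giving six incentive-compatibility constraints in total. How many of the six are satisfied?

High-quality (own payoff 108 − 4.0×16.6 = 41.6): to a=0 gives 36 → no gain ✓; to a=9.5 gives 78 − 4.0×9.5 = 40 → no gain ✓.
Mid-quality (own payoff 78 − 6.1×9.5 = 20.05): to a=0 gives 36 → profitable ✗; to a=16.6 gives 108 − 6.1×16.6 = 6.74 → no gain ✓.
Low-quality (own payoff 36): to a=9.5 gives 78 − 9.6×9.5 = -13.2 → no gain ✓; to a=16.6 gives 108 − 9.6×16.6 = -51.36 → no gain ✓.
5 of the 6 constraints hold; not an equilibrium.

5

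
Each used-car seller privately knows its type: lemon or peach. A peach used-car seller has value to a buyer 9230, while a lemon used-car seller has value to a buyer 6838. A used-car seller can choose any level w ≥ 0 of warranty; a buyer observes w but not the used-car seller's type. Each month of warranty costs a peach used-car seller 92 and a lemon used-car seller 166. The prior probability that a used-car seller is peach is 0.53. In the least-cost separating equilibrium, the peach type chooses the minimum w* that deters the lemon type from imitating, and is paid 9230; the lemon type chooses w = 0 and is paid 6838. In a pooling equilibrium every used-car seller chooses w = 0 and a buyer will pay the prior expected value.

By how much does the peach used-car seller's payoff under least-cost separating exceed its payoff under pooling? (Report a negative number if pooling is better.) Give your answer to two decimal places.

Least-cost separating signal: w* solves 6838 = 9230 − 166·w*, so w* = (9230 − 6838)/166 ≈ 14.4096.
Peach type's separating payoff: 9230 − 92 × w* = 9230 − 92 × (9230 − 6838)/166 = 9230 − 220064/166 ≈ 7904.3133.
Pooling payoff: 0.53 × 9230 + 0.47 × 6838 = 8105.76.
Difference: 7904.3133 − 8105.76 = -201.4467, i.e. -201.45 to two decimal places.
The peach type would prefer the pooling outcome.

-201.45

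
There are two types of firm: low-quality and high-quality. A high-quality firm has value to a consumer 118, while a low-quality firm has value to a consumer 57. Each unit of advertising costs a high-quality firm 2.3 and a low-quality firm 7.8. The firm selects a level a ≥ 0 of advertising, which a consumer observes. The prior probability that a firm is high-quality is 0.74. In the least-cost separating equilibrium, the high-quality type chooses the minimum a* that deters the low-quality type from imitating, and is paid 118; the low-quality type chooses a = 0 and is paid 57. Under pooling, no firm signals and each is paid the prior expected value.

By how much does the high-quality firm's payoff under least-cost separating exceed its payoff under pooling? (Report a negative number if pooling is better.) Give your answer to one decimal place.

Least-cost separating signal: a* solves 57 = 118 − 7.8·a*, so a* = (118 − 57)/7.8 ≈ 7.8205.
High-quality type's separating payoff: 118 − 2.3 × a* = 118 − 2.3 × (118 − 57)/7.8 = 118 − 140.3/7.8 ≈ 100.013.
Pooling payoff: 0.74 × 118 + 0.26 × 57 = 102.14.
Difference: 100.013 − 102.14 = -2.127, i.e. -2.1 to one decimal place.
The high-quality type would prefer the pooling outcome.

-2.1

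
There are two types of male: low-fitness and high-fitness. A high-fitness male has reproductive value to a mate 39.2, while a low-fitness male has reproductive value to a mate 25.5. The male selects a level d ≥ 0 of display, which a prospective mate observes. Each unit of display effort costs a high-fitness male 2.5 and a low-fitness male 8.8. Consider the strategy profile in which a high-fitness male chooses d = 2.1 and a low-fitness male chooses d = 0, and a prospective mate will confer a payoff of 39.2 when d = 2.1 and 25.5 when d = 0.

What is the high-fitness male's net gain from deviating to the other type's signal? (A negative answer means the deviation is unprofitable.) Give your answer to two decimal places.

-8.45

Playing d = 2.1 the high-fitness male receives 39.2 − 2.5 × 2.1 = 33.95.
Deviating to d = 0 yields 25.5 instead.
Gain from deviating: 25.5 − 33.95 = -8.45.
The gain is negative, so the high-fitness type's incentive-compatibility constraint is satisfied.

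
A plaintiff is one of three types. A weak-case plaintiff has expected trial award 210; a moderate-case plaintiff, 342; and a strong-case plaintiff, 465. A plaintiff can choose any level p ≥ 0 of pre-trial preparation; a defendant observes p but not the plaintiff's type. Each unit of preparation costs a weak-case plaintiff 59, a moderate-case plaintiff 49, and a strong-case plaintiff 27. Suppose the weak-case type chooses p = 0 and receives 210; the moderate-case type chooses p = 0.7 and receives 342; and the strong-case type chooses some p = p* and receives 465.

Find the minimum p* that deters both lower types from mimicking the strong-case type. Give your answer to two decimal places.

4.32

Weak-case type (on-path payoff 210) won't mimic when 210 ≥ 465 − 59·p*, i.e. p* ≥ 4.32.
Moderate-case type (on-path payoff 342 − 49×0.7 = 307.7) won't mimic when 307.7 ≥ 465 − 49·p*, i.e. p* ≥ 3.21.
Both must hold, so p* = max(4.32, 3.21) = 4.32. The weak-case type's constraint binds.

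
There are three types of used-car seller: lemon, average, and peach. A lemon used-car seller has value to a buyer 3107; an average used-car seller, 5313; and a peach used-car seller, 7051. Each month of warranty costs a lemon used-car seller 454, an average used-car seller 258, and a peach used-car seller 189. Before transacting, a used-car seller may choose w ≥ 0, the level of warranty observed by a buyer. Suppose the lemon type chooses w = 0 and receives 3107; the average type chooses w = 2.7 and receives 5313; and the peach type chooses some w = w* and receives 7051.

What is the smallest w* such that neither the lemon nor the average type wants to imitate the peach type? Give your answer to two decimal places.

9.44

Average type (on-path payoff 5313 − 258×2.7 = 4616.4) won't mimic when 4616.4 ≥ 7051 − 258·w*, i.e. w* ≥ 9.44.
Lemon type (on-path payoff 3107) won't mimic when 3107 ≥ 7051 − 454·w*, i.e. w* ≥ 8.69.
Both must hold, so w* = max(8.69, 9.44) = 9.44. The average type's constraint binds.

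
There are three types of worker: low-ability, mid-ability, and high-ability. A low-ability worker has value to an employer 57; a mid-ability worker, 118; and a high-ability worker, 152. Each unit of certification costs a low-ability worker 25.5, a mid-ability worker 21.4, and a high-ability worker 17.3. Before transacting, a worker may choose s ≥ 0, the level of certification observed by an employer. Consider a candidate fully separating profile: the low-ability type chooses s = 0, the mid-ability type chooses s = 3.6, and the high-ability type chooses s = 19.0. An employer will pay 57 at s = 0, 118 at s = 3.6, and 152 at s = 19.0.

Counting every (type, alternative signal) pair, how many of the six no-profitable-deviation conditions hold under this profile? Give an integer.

3

High-ability (own payoff 152 − 17.3×19.0 = -176.7): to s=0 gives 57 → profitable ✗; to s=3.6 gives 118 − 17.3×3.6 = 55.72 → profitable ✗.
Low-ability (own payoff 57): to s=3.6 gives 118 − 25.5×3.6 = 26.2 → no gain ✓; to s=19.0 gives 152 − 25.5×19.0 = -332.5 → no gain ✓.
Mid-ability (own payoff 118 − 21.4×3.6 = 40.96): to s=0 gives 57 → profitable ✗; to s=19.0 gives 152 − 21.4×19.0 = -254.6 → no gain ✓.
3 of the 6 constraints hold; not an equilibrium.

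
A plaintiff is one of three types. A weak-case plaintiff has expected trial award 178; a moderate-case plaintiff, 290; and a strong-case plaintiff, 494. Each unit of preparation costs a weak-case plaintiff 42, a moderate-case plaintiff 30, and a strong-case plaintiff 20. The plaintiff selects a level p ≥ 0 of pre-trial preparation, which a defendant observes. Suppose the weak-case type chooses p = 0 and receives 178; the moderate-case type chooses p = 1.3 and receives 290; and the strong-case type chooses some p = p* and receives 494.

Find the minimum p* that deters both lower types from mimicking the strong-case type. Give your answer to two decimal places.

8.10

Moderate-case type (on-path payoff 290 − 30×1.3 = 251) won't mimic when 251 ≥ 494 − 30·p*, i.e. p* ≥ 8.10.
Weak-case type (on-path payoff 178) won't mimic when 178 ≥ 494 − 42·p*, i.e. p* ≥ 7.52.
Both must hold, so p* = max(7.52, 8.10) = 8.10. The moderate-case type's constraint binds.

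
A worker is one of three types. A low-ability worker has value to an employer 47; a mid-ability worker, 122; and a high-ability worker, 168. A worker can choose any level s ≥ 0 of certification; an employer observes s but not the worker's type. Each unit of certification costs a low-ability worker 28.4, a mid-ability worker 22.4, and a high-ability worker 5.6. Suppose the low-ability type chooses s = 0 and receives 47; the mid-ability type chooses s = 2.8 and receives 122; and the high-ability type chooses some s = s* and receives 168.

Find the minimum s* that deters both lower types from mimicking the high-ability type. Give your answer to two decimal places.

Low-ability type (on-path payoff 47) won't mimic when 47 ≥ 168 − 28.4·s*, i.e. s* ≥ 4.26.
Mid-ability type (on-path payoff 122 − 22.4×2.8 = 59.28) won't mimic when 59.28 ≥ 168 − 22.4·s*, i.e. s* ≥ 4.85.
Both must hold, so s* = max(4.26, 4.85) = 4.85. The mid-ability type's constraint binds.

4.85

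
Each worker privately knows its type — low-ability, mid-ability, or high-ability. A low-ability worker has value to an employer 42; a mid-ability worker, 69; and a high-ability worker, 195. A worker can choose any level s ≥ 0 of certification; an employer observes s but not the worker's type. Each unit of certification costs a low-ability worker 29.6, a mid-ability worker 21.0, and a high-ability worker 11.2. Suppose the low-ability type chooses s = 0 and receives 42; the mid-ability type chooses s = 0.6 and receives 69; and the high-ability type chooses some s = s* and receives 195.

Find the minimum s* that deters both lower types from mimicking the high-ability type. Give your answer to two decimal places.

6.60

Mid-ability type (on-path payoff 69 − 21.0×0.6 = 56.4) won't mimic when 56.4 ≥ 195 − 21.0·s*, i.e. s* ≥ 6.60.
Low-ability type (on-path payoff 42) won't mimic when 42 ≥ 195 − 29.6·s*, i.e. s* ≥ 5.17.
Both must hold, so s* = max(5.17, 6.60) = 6.60. The mid-ability type's constraint binds.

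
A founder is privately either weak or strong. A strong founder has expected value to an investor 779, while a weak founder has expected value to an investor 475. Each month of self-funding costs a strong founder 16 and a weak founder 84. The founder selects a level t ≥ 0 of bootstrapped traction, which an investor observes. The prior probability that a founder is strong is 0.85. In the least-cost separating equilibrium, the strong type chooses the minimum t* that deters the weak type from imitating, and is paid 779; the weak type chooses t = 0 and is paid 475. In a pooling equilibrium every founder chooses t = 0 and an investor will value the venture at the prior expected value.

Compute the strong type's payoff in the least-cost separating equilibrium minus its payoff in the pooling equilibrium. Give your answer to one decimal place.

Least-cost separating signal: t* solves 475 = 779 − 84·t*, so t* = (779 − 475)/84 ≈ 3.6190.
Strong type's separating payoff: 779 − 16 × t* = 779 − 16 × (779 − 475)/84 = 779 − 4864/84 ≈ 721.095.
Pooling payoff: 0.85 × 779 + 0.15 × 475 = 733.4.
Difference: 721.095 − 733.4 = -12.305, i.e. -12.3 to one decimal place.
The strong type would prefer the pooling outcome.

-12.3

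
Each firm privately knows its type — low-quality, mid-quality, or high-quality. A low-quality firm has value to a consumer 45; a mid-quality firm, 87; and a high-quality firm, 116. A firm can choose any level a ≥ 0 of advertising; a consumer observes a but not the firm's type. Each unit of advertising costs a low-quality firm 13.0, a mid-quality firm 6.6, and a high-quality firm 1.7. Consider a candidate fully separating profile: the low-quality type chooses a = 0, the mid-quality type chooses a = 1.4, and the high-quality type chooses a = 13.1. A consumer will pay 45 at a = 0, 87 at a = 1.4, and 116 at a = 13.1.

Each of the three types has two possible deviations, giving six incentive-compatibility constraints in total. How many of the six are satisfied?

5

High-quality (own payoff 116 − 1.7×13.1 = 93.73): to a=0 gives 45 → no gain ✓; to a=1.4 gives 87 − 1.7×1.4 = 84.62 → no gain ✓.
Mid-quality (own payoff 87 − 6.6×1.4 = 77.76): to a=0 gives 45 → no gain ✓; to a=13.1 gives 116 − 6.6×13.1 = 29.54 → no gain ✓.
Low-quality (own payoff 45): to a=1.4 gives 87 − 13.0×1.4 = 68.8 → profitable ✗; to a=13.1 gives 116 − 13.0×13.1 = -54.3 → no gain ✓.
5 of the 6 constraints hold; not an equilibrium.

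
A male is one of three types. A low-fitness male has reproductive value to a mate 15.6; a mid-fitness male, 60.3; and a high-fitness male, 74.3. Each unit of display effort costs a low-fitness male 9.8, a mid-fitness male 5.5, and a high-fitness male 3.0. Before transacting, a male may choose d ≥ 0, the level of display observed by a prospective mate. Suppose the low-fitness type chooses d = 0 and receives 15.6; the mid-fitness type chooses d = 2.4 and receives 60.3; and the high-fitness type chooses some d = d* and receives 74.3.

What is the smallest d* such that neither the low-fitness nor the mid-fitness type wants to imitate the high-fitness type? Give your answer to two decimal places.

5.99

Mid-fitness type (on-path payoff 60.3 − 5.5×2.4 = 47.1) won't mimic when 47.1 ≥ 74.3 − 5.5·d*, i.e. d* ≥ 4.95.
Low-fitness type (on-path payoff 15.6) won't mimic when 15.6 ≥ 74.3 − 9.8·d*, i.e. d* ≥ 5.99.
Both must hold, so d* = max(5.99, 4.95) = 5.99. The low-fitness type's constraint binds.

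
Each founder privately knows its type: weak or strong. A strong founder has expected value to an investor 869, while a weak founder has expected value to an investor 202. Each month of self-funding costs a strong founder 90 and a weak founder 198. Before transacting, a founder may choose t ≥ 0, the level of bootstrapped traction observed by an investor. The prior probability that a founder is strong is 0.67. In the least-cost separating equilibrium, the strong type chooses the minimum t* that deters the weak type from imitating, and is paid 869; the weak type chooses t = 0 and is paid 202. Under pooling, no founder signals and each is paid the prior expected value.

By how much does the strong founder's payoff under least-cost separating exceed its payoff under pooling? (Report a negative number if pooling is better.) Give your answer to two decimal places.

-83.07

Least-cost separating signal: t* solves 202 = 869 − 198·t*, so t* = (869 − 202)/198 ≈ 3.3687.
Strong type's separating payoff: 869 − 90 × t* = 869 − 90 × (869 − 202)/198 = 869 − 60030/198 ≈ 565.8182.
Pooling payoff: 0.67 × 869 + 0.33 × 202 = 648.89.
Difference: 565.8182 − 648.89 = -83.0718, i.e. -83.07 to two decimal places.
The strong type would prefer the pooling outcome.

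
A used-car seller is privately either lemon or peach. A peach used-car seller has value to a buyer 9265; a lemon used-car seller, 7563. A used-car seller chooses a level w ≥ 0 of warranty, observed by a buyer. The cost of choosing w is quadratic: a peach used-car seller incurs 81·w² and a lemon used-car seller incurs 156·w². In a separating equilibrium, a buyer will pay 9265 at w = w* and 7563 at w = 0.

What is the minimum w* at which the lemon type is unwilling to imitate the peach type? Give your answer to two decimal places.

The lemon type at w = 0 receives 7563; imitating at w* yields 9265 − 156·w*².
Indifference: 7563 = 9265 − 156·w*², so w*² = (9265 − 7563) / 156 ≈ 10.9103.
w* = √10.9103 ≈ 3.30.

3.30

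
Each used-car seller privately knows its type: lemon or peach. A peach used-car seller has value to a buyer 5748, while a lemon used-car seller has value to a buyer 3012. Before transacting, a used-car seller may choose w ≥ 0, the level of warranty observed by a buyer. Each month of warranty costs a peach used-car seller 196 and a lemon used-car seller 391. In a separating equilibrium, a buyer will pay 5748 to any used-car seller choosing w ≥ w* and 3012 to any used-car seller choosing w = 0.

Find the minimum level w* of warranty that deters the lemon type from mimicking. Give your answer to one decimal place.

7.0

A lemon used-car seller choosing w = 0 receives 3012.
Imitating at w* instead would pay 5748 at cost 391·w*, netting 5748 − 391·w*.
Indifference: 3012 = 5748 − 391·w*, so w* = (5748 − 3012) / 391 ≈ 7.0.
At w* the lemon type's incentive constraint just binds; the peach type strictly prefers w* since its per-unit cost is lower.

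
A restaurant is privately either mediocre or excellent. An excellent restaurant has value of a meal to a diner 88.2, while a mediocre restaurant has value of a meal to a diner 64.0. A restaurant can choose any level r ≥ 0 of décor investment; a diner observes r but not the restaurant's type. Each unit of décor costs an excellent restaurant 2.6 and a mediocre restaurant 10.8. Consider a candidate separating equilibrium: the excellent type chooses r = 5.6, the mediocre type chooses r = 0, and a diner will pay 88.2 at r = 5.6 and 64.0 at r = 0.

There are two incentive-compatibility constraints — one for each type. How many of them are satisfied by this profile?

2

Mediocre type: stay at 0 → 64.0; mimic → 88.2 − 10.8 × 5.6 = 27.72. IC holds (64.0 ≥ 27.72).
Excellent type: signal → 88.2 − 2.6 × 5.6 = 73.64; deviate to 0 → 64.0. IC holds (73.64 ≥ 64.0).
2 of 2 constraints hold, so this is a separating equilibrium.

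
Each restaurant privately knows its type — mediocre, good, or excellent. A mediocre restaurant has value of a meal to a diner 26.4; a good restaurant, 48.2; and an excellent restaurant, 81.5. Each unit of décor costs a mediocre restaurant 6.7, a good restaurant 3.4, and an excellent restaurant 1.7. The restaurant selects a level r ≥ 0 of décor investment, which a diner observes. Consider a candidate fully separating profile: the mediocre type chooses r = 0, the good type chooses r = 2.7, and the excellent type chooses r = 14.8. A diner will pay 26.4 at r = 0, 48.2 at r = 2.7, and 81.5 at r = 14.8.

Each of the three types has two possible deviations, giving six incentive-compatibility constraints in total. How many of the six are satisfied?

Good (own payoff 48.2 − 3.4×2.7 = 39.02): to r=0 gives 26.4 → no gain ✓; to r=14.8 gives 81.5 − 3.4×14.8 = 31.18 → no gain ✓.
Mediocre (own payoff 26.4): to r=2.7 gives 48.2 − 6.7×2.7 = 30.11 → profitable ✗; to r=14.8 gives 81.5 − 6.7×14.8 = -17.66 → no gain ✓.
Excellent (own payoff 81.5 − 1.7×14.8 = 56.34): to r=0 gives 26.4 → no gain ✓; to r=2.7 gives 48.2 − 1.7×2.7 = 43.61 → no gain ✓.
5 of the 6 constraints hold; not an equilibrium.

5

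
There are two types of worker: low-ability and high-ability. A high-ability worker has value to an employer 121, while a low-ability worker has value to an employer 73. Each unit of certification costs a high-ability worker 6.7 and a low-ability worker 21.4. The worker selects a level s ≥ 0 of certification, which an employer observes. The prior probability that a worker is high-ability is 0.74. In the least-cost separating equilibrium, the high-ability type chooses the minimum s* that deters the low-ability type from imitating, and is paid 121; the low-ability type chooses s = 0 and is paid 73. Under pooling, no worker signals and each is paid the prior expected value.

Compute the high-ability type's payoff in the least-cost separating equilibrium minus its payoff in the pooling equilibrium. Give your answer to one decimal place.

Least-cost separating signal: s* solves 73 = 121 − 21.4·s*, so s* = (121 − 73)/21.4 ≈ 2.2430.
High-ability type's separating payoff: 121 − 6.7 × s* = 121 − 6.7 × (121 − 73)/21.4 = 121 − 321.6/21.4 ≈ 105.972.
Pooling payoff: 0.74 × 121 + 0.26 × 73 = 108.52.
Difference: 105.972 − 108.52 = -2.548, i.e. -2.5 to one decimal place.
The high-ability type would prefer the pooling outcome.

-2.5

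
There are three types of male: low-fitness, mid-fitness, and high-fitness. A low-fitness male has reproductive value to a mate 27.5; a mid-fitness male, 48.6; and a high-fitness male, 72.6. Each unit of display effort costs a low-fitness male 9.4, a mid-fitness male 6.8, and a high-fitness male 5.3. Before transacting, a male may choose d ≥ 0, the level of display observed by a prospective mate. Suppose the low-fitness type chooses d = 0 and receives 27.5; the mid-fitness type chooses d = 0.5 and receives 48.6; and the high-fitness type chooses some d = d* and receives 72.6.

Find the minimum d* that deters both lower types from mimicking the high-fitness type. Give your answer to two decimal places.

4.80

Mid-fitness type (on-path payoff 48.6 − 6.8×0.5 = 45.2) won't mimic when 45.2 ≥ 72.6 − 6.8·d*, i.e. d* ≥ 4.03.
Low-fitness type (on-path payoff 27.5) won't mimic when 27.5 ≥ 72.6 − 9.4·d*, i.e. d* ≥ 4.80.
Both must hold, so d* = max(4.80, 4.03) = 4.80. The low-fitness type's constraint binds.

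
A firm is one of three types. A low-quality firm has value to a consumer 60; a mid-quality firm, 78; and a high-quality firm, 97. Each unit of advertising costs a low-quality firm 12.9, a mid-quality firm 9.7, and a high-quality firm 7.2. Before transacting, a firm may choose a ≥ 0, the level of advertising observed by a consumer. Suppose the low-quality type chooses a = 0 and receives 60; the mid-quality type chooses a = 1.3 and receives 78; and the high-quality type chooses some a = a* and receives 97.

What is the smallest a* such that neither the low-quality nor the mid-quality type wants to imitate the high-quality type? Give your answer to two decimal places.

Mid-quality type (on-path payoff 78 − 9.7×1.3 = 65.39) won't mimic when 65.39 ≥ 97 − 9.7·a*, i.e. a* ≥ 3.26.
Low-quality type (on-path payoff 60) won't mimic when 60 ≥ 97 − 12.9·a*, i.e. a* ≥ 2.87.
Both must hold, so a* = max(2.87, 3.26) = 3.26. The mid-quality type's constraint binds.

3.26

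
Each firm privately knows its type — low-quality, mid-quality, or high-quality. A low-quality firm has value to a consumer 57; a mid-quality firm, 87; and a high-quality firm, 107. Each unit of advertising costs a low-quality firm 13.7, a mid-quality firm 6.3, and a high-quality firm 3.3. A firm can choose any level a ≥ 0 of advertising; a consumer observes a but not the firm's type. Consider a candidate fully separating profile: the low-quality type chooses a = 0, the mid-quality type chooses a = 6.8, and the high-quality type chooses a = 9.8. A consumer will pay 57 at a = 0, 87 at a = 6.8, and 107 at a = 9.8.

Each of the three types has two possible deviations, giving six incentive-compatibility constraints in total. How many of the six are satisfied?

4

Mid-quality (own payoff 87 − 6.3×6.8 = 44.16): to a=0 gives 57 → profitable ✗; to a=9.8 gives 107 − 6.3×9.8 = 45.26 → profitable ✗.
Low-quality (own payoff 57): to a=6.8 gives 87 − 13.7×6.8 = -6.16 → no gain ✓; to a=9.8 gives 107 − 13.7×9.8 = -27.26 → no gain ✓.
High-quality (own payoff 107 − 3.3×9.8 = 74.66): to a=0 gives 57 → no gain ✓; to a=6.8 gives 87 − 3.3×6.8 = 64.56 → no gain ✓.
4 of the 6 constraints hold; not an equilibrium.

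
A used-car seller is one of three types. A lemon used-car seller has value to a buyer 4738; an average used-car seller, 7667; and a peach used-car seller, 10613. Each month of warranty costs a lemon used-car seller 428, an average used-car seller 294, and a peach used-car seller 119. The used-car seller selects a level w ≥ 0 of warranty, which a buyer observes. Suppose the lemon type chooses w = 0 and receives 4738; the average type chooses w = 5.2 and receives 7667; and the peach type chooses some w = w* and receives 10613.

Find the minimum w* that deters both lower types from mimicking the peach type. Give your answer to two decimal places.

15.22

Average type (on-path payoff 7667 − 294×5.2 = 6138.2) won't mimic when 6138.2 ≥ 10613 − 294·w*, i.e. w* ≥ 15.22.
Lemon type (on-path payoff 4738) won't mimic when 4738 ≥ 10613 − 428·w*, i.e. w* ≥ 13.73.
Both must hold, so w* = max(13.73, 15.22) = 15.22. The average type's constraint binds.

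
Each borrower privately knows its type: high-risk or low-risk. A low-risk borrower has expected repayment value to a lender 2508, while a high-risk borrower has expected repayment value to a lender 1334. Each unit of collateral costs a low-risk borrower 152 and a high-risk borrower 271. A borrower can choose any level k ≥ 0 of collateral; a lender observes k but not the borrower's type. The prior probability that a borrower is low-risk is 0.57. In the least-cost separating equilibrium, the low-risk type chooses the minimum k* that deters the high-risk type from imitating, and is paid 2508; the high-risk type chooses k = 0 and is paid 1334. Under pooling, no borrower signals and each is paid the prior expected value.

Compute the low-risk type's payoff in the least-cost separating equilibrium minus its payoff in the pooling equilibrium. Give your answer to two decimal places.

-153.66

Least-cost separating signal: k* solves 1334 = 2508 − 271·k*, so k* = (2508 − 1334)/271 ≈ 4.3321.
Low-risk type's separating payoff: 2508 − 152 × k* = 2508 − 152 × (2508 − 1334)/271 = 2508 − 178448/271 ≈ 1849.5203.
Pooling payoff: 0.57 × 2508 + 0.43 × 1334 = 2003.18.
Difference: 1849.5203 − 2003.18 = -153.6597, i.e. -153.66 to two decimal places.
The low-risk type would prefer the pooling outcome.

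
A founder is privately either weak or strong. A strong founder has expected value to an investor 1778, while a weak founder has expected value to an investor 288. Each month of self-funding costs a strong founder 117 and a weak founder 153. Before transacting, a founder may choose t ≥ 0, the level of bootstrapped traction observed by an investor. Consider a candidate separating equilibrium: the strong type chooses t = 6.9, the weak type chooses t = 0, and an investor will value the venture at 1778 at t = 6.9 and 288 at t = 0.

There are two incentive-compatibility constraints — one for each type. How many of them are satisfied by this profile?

Strong type: signal → 1778 − 117 × 6.9 = 970.7; deviate to 0 → 288. IC holds (970.7 ≥ 288).
Weak type: stay at 0 → 288; mimic → 1778 − 153 × 6.9 = 722.3. IC fails (288 < 722.3).
1 of 2 constraints hold, so this profile is not an equilibrium.

1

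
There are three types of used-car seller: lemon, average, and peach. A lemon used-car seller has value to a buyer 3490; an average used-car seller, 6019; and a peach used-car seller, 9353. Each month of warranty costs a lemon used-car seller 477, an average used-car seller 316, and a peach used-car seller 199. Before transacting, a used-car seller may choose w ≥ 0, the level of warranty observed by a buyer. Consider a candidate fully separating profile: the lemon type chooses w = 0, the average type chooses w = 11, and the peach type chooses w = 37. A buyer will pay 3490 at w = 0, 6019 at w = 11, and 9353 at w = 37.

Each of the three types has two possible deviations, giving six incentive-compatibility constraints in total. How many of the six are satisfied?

Peach (own payoff 9353 − 199×37 = 1990): to w=0 gives 3490 → profitable ✗; to w=11 gives 6019 − 199×11 = 3830 → profitable ✗.
Lemon (own payoff 3490): to w=11 gives 6019 − 477×11 = 772 → no gain ✓; to w=37 gives 9353 − 477×37 = -8296 → no gain ✓.
Average (own payoff 6019 − 316×11 = 2543): to w=0 gives 3490 → profitable ✗; to w=37 gives 9353 − 316×37 = -2339 → no gain ✓.
3 of the 6 constraints hold; not an equilibrium.

3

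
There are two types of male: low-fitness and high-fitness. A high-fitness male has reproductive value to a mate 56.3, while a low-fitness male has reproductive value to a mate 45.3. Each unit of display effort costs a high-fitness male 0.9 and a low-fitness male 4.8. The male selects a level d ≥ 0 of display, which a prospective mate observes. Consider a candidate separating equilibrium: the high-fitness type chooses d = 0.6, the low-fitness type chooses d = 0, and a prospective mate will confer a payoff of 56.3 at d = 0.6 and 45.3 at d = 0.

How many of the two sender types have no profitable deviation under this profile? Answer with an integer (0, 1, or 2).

High-fitness type: signal → 56.3 − 0.9 × 0.6 = 55.76; deviate to 0 → 45.3. IC holds (55.76 ≥ 45.3).
Low-fitness type: stay at 0 → 45.3; mimic → 56.3 − 4.8 × 0.6 = 53.42. IC fails (45.3 < 53.42).
1 of 2 constraints hold, so this profile is not an equilibrium.

1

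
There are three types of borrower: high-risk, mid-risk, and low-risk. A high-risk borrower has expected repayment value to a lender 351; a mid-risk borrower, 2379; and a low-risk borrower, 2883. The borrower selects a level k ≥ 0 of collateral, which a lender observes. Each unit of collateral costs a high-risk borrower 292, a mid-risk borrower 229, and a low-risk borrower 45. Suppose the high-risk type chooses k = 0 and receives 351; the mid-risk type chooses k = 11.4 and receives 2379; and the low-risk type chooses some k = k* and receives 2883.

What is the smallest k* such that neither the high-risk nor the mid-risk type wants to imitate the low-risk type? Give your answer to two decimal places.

13.60

High-risk type (on-path payoff 351) won't mimic when 351 ≥ 2883 − 292·k*, i.e. k* ≥ 8.67.
Mid-risk type (on-path payoff 2379 − 229×11.4 = -231.6) won't mimic when -231.6 ≥ 2883 − 229·k*, i.e. k* ≥ 13.60.
Both must hold, so k* = max(8.67, 13.60) = 13.60. The mid-risk type's constraint binds.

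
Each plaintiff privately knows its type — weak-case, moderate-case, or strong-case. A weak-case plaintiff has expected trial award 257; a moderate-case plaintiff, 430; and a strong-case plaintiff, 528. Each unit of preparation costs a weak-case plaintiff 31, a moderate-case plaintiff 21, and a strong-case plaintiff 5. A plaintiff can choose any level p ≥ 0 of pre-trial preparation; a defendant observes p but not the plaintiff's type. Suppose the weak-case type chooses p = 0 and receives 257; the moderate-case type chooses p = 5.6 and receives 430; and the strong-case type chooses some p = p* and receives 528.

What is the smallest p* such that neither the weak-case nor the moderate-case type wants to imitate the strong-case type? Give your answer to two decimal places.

Weak-case type (on-path payoff 257) won't mimic when 257 ≥ 528 − 31·p*, i.e. p* ≥ 8.74.
Moderate-case type (on-path payoff 430 − 21×5.6 = 312.4) won't mimic when 312.4 ≥ 528 − 21·p*, i.e. p* ≥ 10.27.
Both must hold, so p* = max(8.74, 10.27) = 10.27. The moderate-case type's constraint binds.

10.27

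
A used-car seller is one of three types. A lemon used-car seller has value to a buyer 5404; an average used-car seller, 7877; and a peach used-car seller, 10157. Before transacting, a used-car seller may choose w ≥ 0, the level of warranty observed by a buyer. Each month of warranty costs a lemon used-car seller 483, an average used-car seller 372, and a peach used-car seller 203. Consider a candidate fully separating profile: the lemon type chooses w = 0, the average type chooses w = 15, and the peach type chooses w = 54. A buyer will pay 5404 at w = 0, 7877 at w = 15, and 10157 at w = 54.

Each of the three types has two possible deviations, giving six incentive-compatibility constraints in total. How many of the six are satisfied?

3

Lemon (own payoff 5404): to w=15 gives 7877 − 483×15 = 632 → no gain ✓; to w=54 gives 10157 − 483×54 = -15925 → no gain ✓.
Average (own payoff 7877 − 372×15 = 2297): to w=0 gives 5404 → profitable ✗; to w=54 gives 10157 − 372×54 = -9931 → no gain ✓.
Peach (own payoff 10157 − 203×54 = -805): to w=0 gives 5404 → profitable ✗; to w=15 gives 7877 − 203×15 = 4832 → profitable ✗.
3 of the 6 constraints hold; not an equilibrium.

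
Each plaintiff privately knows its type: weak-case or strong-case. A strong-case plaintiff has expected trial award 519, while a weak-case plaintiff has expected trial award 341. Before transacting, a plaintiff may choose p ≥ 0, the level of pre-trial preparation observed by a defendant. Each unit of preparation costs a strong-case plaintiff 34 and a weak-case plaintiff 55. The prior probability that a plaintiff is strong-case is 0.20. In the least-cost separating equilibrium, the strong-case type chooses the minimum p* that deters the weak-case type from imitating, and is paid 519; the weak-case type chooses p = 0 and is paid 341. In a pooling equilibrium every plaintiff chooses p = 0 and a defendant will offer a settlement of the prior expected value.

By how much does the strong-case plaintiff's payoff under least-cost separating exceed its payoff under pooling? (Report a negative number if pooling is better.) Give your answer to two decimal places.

32.36

Least-cost separating signal: p* solves 341 = 519 − 55·p*, so p* = (519 − 341)/55 ≈ 3.2364.
Strong-case type's separating payoff: 519 − 34 × p* = 519 − 34 × (519 − 341)/55 = 519 − 6052/55 ≈ 408.9636.
Pooling payoff: 0.20 × 519 + 0.80 × 341 = 376.6.
Difference: 408.9636 − 376.6 = 32.3636, i.e. 32.36 to two decimal places.
The strong-case type prefers to separate.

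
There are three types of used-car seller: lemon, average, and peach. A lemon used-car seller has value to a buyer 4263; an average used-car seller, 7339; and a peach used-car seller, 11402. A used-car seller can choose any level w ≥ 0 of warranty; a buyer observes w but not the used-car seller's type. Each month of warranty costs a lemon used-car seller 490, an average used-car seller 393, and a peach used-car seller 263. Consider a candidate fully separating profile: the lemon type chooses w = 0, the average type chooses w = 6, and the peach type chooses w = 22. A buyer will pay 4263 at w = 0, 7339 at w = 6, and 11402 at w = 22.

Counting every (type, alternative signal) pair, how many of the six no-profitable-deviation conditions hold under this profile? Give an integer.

Lemon (own payoff 4263): to w=6 gives 7339 − 490×6 = 4399 → profitable ✗; to w=22 gives 11402 − 490×22 = 622 → no gain ✓.
Average (own payoff 7339 − 393×6 = 4981): to w=0 gives 4263 → no gain ✓; to w=22 gives 11402 − 393×22 = 2756 → no gain ✓.
Peach (own payoff 11402 − 263×22 = 5616): to w=0 gives 4263 → no gain ✓; to w=6 gives 7339 − 263×6 = 5761 → profitable ✗.
4 of the 6 constraints hold; not an equilibrium.

4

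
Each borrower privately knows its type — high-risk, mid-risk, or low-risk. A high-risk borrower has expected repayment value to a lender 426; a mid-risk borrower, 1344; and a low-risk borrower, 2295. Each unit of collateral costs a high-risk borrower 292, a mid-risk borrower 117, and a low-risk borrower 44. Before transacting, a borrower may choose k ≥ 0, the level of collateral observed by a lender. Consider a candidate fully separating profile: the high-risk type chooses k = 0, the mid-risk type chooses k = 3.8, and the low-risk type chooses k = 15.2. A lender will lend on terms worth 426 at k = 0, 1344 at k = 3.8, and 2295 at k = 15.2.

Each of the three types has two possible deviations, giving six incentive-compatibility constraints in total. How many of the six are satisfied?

6

Low-risk (own payoff 2295 − 44×15.2 = 1626.2): to k=0 gives 426 → no gain ✓; to k=3.8 gives 1344 − 44×3.8 = 1176.8 → no gain ✓.
High-risk (own payoff 426): to k=3.8 gives 1344 − 292×3.8 = 234.4 → no gain ✓; to k=15.2 gives 2295 − 292×15.2 = -2143.4 → no gain ✓.
Mid-risk (own payoff 1344 − 117×3.8 = 899.4): to k=0 gives 426 → no gain ✓; to k=15.2 gives 2295 − 117×15.2 = 516.6 → no gain ✓.
6 of the 6 constraints hold; this profile is a separating equilibrium.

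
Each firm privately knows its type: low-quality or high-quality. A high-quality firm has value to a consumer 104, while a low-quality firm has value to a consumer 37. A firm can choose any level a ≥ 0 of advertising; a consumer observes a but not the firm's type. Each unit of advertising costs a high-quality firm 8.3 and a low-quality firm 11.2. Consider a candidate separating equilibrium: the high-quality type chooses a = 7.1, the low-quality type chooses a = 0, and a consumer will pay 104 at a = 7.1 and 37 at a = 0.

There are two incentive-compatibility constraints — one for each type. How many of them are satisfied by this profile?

2

Low-quality type: stay at 0 → 37; mimic → 104 − 11.2 × 7.1 = 24.48. IC holds (37 ≥ 24.48).
High-quality type: signal → 104 − 8.3 × 7.1 = 45.07; deviate to 0 → 37. IC holds (45.07 ≥ 37).
2 of 2 constraints hold, so this is a separating equilibrium.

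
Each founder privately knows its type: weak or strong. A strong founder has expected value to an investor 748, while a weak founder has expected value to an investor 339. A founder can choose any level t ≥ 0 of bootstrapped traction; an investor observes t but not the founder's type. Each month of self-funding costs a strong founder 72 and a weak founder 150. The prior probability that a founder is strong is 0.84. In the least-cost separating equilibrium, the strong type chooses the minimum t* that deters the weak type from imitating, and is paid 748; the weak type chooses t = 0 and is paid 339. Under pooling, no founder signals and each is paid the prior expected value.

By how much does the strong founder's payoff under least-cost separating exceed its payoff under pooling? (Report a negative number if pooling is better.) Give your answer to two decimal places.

-130.88

Least-cost separating signal: t* solves 339 = 748 − 150·t*, so t* = (748 − 339)/150 ≈ 2.7267.
Strong type's separating payoff: 748 − 72 × t* = 748 − 72 × (748 − 339)/150 = 748 − 29448/150 = 551.68.
Pooling payoff: 0.84 × 748 + 0.16 × 339 = 682.56.
Difference: 551.68 − 682.56 = -130.88.
The strong type would prefer the pooling outcome.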